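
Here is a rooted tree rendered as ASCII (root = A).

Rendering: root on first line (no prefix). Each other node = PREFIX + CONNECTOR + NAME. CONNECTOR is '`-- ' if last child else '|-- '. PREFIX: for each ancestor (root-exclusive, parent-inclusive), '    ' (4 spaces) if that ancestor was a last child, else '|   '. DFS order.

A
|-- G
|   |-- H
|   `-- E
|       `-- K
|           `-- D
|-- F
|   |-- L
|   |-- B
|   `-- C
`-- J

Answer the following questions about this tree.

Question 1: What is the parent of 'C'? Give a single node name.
Scan adjacency: C appears as child of F

Answer: F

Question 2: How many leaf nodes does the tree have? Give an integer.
Leaves (nodes with no children): B, C, D, H, J, L

Answer: 6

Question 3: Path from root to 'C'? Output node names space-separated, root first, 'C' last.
Walk down from root: A -> F -> C

Answer: A F C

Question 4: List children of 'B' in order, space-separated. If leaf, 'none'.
Answer: none

Derivation:
Node B's children (from adjacency): (leaf)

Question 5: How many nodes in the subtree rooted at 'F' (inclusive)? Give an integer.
Subtree rooted at F contains: B, C, F, L
Count = 4

Answer: 4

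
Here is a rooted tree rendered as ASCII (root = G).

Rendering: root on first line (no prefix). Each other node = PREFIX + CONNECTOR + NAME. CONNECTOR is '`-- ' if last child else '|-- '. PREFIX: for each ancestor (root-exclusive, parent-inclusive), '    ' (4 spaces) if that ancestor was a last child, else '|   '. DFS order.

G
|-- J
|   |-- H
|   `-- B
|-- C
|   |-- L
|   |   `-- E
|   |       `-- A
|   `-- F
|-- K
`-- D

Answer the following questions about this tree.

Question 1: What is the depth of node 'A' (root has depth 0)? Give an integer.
Path from root to A: G -> C -> L -> E -> A
Depth = number of edges = 4

Answer: 4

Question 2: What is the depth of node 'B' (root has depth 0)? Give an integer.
Path from root to B: G -> J -> B
Depth = number of edges = 2

Answer: 2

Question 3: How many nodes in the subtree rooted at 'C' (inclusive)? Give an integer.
Subtree rooted at C contains: A, C, E, F, L
Count = 5

Answer: 5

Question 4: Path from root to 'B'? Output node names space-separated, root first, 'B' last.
Walk down from root: G -> J -> B

Answer: G J B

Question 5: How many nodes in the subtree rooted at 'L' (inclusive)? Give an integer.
Subtree rooted at L contains: A, E, L
Count = 3

Answer: 3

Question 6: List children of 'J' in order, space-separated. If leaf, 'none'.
Answer: H B

Derivation:
Node J's children (from adjacency): H, B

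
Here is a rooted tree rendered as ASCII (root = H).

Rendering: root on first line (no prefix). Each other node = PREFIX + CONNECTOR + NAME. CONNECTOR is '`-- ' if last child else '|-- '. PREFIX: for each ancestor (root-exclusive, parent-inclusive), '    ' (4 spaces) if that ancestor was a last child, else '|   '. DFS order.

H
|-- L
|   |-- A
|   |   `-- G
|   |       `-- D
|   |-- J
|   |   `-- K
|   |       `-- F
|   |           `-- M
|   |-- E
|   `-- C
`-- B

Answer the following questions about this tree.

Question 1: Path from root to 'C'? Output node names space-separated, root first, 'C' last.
Walk down from root: H -> L -> C

Answer: H L C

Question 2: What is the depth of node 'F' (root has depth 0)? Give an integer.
Answer: 4

Derivation:
Path from root to F: H -> L -> J -> K -> F
Depth = number of edges = 4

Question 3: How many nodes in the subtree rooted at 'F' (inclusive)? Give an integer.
Subtree rooted at F contains: F, M
Count = 2

Answer: 2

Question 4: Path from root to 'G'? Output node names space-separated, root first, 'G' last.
Answer: H L A G

Derivation:
Walk down from root: H -> L -> A -> G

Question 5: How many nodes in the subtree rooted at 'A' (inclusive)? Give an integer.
Subtree rooted at A contains: A, D, G
Count = 3

Answer: 3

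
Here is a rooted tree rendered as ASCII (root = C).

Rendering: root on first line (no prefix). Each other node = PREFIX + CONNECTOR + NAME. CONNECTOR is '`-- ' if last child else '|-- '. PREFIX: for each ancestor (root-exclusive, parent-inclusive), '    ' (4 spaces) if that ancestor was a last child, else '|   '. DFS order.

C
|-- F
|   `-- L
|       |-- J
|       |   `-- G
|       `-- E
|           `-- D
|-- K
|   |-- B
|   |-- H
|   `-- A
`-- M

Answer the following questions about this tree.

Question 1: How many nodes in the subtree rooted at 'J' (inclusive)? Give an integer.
Subtree rooted at J contains: G, J
Count = 2

Answer: 2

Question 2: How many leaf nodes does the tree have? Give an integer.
Answer: 6

Derivation:
Leaves (nodes with no children): A, B, D, G, H, M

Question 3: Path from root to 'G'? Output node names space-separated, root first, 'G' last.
Answer: C F L J G

Derivation:
Walk down from root: C -> F -> L -> J -> G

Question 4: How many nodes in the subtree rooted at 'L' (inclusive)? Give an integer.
Answer: 5

Derivation:
Subtree rooted at L contains: D, E, G, J, L
Count = 5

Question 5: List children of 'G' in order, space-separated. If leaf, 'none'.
Node G's children (from adjacency): (leaf)

Answer: none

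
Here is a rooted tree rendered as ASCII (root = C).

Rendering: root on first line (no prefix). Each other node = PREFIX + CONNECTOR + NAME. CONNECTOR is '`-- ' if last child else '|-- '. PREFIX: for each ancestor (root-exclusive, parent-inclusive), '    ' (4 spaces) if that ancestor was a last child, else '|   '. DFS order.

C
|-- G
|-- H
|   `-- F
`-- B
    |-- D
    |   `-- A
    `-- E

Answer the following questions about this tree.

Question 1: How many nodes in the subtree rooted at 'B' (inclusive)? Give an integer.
Answer: 4

Derivation:
Subtree rooted at B contains: A, B, D, E
Count = 4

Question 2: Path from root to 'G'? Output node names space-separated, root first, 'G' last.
Answer: C G

Derivation:
Walk down from root: C -> G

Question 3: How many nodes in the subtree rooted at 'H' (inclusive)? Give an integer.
Subtree rooted at H contains: F, H
Count = 2

Answer: 2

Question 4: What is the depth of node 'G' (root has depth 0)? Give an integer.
Answer: 1

Derivation:
Path from root to G: C -> G
Depth = number of edges = 1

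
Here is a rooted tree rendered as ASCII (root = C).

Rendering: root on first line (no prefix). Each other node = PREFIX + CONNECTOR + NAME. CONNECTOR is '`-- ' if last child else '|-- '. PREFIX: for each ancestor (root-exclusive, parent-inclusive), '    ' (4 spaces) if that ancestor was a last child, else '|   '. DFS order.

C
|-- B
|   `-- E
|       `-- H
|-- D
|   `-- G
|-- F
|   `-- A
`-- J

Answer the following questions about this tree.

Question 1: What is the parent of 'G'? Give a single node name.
Scan adjacency: G appears as child of D

Answer: D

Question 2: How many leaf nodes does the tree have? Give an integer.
Leaves (nodes with no children): A, G, H, J

Answer: 4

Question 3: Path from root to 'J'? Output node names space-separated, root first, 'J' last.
Answer: C J

Derivation:
Walk down from root: C -> J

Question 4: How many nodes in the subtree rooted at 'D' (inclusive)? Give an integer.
Subtree rooted at D contains: D, G
Count = 2

Answer: 2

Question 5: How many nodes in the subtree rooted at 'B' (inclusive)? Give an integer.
Answer: 3

Derivation:
Subtree rooted at B contains: B, E, H
Count = 3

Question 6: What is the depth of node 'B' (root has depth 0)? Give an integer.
Path from root to B: C -> B
Depth = number of edges = 1

Answer: 1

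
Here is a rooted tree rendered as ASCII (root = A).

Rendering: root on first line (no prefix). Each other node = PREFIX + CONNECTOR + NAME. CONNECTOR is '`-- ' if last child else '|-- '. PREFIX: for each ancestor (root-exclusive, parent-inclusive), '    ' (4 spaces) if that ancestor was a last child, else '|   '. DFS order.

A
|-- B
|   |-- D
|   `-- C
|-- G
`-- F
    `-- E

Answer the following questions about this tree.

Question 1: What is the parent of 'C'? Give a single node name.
Scan adjacency: C appears as child of B

Answer: B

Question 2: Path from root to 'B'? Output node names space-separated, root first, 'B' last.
Walk down from root: A -> B

Answer: A B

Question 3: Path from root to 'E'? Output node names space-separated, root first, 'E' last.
Walk down from root: A -> F -> E

Answer: A F E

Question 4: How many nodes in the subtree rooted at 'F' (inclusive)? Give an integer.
Subtree rooted at F contains: E, F
Count = 2

Answer: 2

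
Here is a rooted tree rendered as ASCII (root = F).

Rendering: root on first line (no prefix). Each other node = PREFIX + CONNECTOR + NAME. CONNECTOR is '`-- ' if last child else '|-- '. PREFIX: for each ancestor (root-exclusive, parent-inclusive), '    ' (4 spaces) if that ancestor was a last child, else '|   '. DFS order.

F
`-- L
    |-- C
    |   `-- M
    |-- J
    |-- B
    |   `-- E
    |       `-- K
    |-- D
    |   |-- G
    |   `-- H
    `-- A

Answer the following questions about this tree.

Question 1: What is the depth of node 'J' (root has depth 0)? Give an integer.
Path from root to J: F -> L -> J
Depth = number of edges = 2

Answer: 2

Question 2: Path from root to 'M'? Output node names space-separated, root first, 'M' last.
Walk down from root: F -> L -> C -> M

Answer: F L C M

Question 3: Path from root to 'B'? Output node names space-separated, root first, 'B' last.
Walk down from root: F -> L -> B

Answer: F L B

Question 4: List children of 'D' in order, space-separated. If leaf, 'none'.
Answer: G H

Derivation:
Node D's children (from adjacency): G, H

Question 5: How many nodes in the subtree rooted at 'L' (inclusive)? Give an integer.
Answer: 11

Derivation:
Subtree rooted at L contains: A, B, C, D, E, G, H, J, K, L, M
Count = 11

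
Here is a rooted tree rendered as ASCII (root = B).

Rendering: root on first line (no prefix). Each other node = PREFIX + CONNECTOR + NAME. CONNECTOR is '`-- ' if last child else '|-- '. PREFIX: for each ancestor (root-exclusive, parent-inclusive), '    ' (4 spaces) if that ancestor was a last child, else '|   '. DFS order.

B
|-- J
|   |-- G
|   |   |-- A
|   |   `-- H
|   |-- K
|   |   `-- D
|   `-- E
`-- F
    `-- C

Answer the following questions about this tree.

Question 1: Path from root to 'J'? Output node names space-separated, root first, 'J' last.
Walk down from root: B -> J

Answer: B J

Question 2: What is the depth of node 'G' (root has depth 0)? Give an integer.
Answer: 2

Derivation:
Path from root to G: B -> J -> G
Depth = number of edges = 2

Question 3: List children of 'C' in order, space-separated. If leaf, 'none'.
Answer: none

Derivation:
Node C's children (from adjacency): (leaf)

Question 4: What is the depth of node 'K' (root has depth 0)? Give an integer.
Path from root to K: B -> J -> K
Depth = number of edges = 2

Answer: 2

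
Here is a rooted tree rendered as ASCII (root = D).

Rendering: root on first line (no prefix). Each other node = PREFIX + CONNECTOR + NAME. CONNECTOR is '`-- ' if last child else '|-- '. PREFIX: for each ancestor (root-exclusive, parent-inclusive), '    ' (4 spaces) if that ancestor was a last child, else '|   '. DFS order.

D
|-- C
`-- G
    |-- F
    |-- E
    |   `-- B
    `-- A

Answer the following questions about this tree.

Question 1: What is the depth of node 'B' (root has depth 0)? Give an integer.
Answer: 3

Derivation:
Path from root to B: D -> G -> E -> B
Depth = number of edges = 3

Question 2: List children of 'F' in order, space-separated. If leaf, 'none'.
Answer: none

Derivation:
Node F's children (from adjacency): (leaf)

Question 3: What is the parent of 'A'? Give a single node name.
Answer: G

Derivation:
Scan adjacency: A appears as child of G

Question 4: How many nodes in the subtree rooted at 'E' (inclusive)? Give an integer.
Answer: 2

Derivation:
Subtree rooted at E contains: B, E
Count = 2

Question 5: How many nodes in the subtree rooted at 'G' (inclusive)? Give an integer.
Subtree rooted at G contains: A, B, E, F, G
Count = 5

Answer: 5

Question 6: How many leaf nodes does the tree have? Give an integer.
Answer: 4

Derivation:
Leaves (nodes with no children): A, B, C, F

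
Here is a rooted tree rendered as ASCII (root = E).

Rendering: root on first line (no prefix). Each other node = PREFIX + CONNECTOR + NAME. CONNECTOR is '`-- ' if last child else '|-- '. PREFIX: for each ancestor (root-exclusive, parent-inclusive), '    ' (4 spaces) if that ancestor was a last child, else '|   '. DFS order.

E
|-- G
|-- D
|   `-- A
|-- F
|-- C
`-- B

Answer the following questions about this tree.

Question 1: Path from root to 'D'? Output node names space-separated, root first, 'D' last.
Walk down from root: E -> D

Answer: E D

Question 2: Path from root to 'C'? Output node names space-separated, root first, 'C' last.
Walk down from root: E -> C

Answer: E C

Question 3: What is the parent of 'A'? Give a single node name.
Answer: D

Derivation:
Scan adjacency: A appears as child of D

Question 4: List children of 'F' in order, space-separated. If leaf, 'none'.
Answer: none

Derivation:
Node F's children (from adjacency): (leaf)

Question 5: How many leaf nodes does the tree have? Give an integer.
Leaves (nodes with no children): A, B, C, F, G

Answer: 5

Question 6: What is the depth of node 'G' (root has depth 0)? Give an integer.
Path from root to G: E -> G
Depth = number of edges = 1

Answer: 1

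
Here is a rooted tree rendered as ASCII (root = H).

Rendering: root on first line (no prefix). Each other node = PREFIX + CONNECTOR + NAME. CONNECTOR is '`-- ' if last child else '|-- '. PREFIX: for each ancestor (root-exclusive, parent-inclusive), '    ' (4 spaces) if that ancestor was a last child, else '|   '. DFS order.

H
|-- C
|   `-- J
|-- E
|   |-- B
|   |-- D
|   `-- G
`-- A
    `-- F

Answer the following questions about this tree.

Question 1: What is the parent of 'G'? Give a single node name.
Answer: E

Derivation:
Scan adjacency: G appears as child of E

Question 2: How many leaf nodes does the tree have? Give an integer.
Answer: 5

Derivation:
Leaves (nodes with no children): B, D, F, G, J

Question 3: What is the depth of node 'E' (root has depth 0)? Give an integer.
Answer: 1

Derivation:
Path from root to E: H -> E
Depth = number of edges = 1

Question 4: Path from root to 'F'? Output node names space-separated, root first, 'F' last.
Answer: H A F

Derivation:
Walk down from root: H -> A -> F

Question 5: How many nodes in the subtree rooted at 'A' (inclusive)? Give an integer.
Subtree rooted at A contains: A, F
Count = 2

Answer: 2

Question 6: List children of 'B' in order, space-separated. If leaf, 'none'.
Answer: none

Derivation:
Node B's children (from adjacency): (leaf)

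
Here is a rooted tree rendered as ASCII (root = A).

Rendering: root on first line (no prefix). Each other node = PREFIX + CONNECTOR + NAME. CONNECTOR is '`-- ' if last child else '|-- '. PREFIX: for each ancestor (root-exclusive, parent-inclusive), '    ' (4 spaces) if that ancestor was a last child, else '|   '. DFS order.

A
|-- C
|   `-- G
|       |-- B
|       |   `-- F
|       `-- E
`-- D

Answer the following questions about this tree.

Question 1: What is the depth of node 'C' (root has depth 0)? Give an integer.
Answer: 1

Derivation:
Path from root to C: A -> C
Depth = number of edges = 1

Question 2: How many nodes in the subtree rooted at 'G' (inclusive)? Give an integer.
Subtree rooted at G contains: B, E, F, G
Count = 4

Answer: 4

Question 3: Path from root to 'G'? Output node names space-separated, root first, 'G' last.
Walk down from root: A -> C -> G

Answer: A C G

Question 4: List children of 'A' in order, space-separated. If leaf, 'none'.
Node A's children (from adjacency): C, D

Answer: C D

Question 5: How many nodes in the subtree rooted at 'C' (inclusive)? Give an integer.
Answer: 5

Derivation:
Subtree rooted at C contains: B, C, E, F, G
Count = 5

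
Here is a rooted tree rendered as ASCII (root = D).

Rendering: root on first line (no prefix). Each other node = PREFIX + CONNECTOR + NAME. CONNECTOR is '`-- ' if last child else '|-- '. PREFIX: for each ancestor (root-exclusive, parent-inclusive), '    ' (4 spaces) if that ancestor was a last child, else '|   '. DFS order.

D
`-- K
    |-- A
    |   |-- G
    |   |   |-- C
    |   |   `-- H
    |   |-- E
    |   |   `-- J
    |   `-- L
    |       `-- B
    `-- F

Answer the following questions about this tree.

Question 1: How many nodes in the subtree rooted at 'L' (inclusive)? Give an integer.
Answer: 2

Derivation:
Subtree rooted at L contains: B, L
Count = 2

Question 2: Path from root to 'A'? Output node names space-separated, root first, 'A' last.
Walk down from root: D -> K -> A

Answer: D K A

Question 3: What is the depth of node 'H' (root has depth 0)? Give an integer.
Path from root to H: D -> K -> A -> G -> H
Depth = number of edges = 4

Answer: 4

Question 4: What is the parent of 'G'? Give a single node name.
Scan adjacency: G appears as child of A

Answer: A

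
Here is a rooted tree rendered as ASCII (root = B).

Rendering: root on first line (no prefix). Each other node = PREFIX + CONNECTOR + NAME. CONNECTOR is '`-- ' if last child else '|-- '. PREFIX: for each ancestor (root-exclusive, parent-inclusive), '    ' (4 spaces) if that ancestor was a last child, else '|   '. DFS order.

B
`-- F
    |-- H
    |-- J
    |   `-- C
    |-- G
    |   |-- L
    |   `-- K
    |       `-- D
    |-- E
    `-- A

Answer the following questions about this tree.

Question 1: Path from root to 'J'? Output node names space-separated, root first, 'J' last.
Answer: B F J

Derivation:
Walk down from root: B -> F -> J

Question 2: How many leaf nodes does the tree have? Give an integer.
Leaves (nodes with no children): A, C, D, E, H, L

Answer: 6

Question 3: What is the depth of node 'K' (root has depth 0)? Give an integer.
Answer: 3

Derivation:
Path from root to K: B -> F -> G -> K
Depth = number of edges = 3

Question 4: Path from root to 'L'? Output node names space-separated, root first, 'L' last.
Walk down from root: B -> F -> G -> L

Answer: B F G L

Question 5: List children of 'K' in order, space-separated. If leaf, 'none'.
Answer: D

Derivation:
Node K's children (from adjacency): D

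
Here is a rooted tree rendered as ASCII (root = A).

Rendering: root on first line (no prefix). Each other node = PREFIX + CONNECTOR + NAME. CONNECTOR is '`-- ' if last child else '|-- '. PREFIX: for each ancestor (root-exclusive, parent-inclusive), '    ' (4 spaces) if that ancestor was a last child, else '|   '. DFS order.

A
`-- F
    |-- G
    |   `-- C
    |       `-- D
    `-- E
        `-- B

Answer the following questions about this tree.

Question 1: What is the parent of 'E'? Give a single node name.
Scan adjacency: E appears as child of F

Answer: F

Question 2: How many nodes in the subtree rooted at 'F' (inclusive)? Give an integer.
Answer: 6

Derivation:
Subtree rooted at F contains: B, C, D, E, F, G
Count = 6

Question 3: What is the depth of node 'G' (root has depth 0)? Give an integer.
Path from root to G: A -> F -> G
Depth = number of edges = 2

Answer: 2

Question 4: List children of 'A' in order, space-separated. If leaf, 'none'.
Node A's children (from adjacency): F

Answer: F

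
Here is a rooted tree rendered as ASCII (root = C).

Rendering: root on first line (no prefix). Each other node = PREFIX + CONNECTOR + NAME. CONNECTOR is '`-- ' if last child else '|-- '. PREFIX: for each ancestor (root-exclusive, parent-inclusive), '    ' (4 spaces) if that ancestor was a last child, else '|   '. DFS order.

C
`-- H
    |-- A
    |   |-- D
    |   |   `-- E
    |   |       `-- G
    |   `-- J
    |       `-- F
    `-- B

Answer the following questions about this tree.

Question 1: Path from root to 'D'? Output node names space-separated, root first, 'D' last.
Walk down from root: C -> H -> A -> D

Answer: C H A D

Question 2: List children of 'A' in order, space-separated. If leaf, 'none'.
Node A's children (from adjacency): D, J

Answer: D J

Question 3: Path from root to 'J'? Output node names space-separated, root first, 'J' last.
Answer: C H A J

Derivation:
Walk down from root: C -> H -> A -> J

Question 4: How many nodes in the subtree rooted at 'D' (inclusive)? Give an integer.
Answer: 3

Derivation:
Subtree rooted at D contains: D, E, G
Count = 3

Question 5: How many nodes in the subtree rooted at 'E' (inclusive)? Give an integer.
Subtree rooted at E contains: E, G
Count = 2

Answer: 2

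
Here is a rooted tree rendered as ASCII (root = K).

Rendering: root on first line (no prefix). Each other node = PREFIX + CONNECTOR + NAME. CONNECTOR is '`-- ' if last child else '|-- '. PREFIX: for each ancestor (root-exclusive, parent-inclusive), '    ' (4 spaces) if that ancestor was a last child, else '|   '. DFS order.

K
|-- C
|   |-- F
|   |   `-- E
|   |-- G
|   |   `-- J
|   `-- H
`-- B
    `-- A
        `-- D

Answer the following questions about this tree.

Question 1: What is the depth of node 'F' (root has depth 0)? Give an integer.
Path from root to F: K -> C -> F
Depth = number of edges = 2

Answer: 2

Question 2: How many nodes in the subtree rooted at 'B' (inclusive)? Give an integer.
Answer: 3

Derivation:
Subtree rooted at B contains: A, B, D
Count = 3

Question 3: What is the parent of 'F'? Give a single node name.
Answer: C

Derivation:
Scan adjacency: F appears as child of C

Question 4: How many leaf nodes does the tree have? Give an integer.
Leaves (nodes with no children): D, E, H, J

Answer: 4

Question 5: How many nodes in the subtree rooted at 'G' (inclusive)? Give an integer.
Subtree rooted at G contains: G, J
Count = 2

Answer: 2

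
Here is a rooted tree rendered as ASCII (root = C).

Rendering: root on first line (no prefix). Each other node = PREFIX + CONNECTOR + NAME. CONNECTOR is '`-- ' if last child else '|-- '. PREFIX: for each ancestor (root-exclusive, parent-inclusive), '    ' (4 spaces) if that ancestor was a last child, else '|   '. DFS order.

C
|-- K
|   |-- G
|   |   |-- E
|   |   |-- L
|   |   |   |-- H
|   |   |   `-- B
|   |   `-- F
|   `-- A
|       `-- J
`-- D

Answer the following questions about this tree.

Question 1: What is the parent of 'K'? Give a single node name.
Answer: C

Derivation:
Scan adjacency: K appears as child of C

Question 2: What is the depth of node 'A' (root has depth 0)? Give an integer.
Answer: 2

Derivation:
Path from root to A: C -> K -> A
Depth = number of edges = 2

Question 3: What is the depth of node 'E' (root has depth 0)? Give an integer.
Path from root to E: C -> K -> G -> E
Depth = number of edges = 3

Answer: 3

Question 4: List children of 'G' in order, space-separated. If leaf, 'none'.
Node G's children (from adjacency): E, L, F

Answer: E L F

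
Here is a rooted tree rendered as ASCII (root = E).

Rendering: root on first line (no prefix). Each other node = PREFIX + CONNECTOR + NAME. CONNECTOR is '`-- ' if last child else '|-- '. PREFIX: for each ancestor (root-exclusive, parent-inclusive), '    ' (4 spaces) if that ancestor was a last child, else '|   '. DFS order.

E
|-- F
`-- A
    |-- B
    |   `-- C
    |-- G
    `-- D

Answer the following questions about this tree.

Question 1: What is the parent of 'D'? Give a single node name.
Answer: A

Derivation:
Scan adjacency: D appears as child of A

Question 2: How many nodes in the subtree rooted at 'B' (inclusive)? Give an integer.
Subtree rooted at B contains: B, C
Count = 2

Answer: 2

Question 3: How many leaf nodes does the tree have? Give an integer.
Answer: 4

Derivation:
Leaves (nodes with no children): C, D, F, G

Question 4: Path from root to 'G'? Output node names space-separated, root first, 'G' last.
Walk down from root: E -> A -> G

Answer: E A G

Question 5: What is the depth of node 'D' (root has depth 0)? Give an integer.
Answer: 2

Derivation:
Path from root to D: E -> A -> D
Depth = number of edges = 2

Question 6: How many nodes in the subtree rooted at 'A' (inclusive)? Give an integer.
Subtree rooted at A contains: A, B, C, D, G
Count = 5

Answer: 5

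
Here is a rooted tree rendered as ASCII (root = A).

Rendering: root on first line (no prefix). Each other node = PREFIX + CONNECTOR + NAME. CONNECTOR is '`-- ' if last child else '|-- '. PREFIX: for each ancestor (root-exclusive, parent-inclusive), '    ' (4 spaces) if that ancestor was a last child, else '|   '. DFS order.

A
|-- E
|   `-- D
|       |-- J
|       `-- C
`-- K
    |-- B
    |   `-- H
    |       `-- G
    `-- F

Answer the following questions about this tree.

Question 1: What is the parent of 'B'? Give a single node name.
Scan adjacency: B appears as child of K

Answer: K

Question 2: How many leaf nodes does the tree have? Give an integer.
Leaves (nodes with no children): C, F, G, J

Answer: 4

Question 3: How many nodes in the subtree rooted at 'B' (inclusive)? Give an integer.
Subtree rooted at B contains: B, G, H
Count = 3

Answer: 3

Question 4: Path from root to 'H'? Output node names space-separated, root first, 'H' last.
Walk down from root: A -> K -> B -> H

Answer: A K B H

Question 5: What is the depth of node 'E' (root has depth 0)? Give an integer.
Answer: 1

Derivation:
Path from root to E: A -> E
Depth = number of edges = 1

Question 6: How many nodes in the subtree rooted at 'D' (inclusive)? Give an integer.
Subtree rooted at D contains: C, D, J
Count = 3

Answer: 3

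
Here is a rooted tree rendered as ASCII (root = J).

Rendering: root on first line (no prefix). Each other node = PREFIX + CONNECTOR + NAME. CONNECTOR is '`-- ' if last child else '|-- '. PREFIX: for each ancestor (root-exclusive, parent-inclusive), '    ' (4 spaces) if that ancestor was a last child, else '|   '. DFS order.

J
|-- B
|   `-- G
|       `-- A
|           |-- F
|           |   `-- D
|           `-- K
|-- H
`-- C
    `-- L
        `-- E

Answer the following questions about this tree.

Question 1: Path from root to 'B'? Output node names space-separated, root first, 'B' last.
Answer: J B

Derivation:
Walk down from root: J -> B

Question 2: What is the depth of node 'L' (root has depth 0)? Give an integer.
Path from root to L: J -> C -> L
Depth = number of edges = 2

Answer: 2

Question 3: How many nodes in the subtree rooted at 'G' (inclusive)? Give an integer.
Answer: 5

Derivation:
Subtree rooted at G contains: A, D, F, G, K
Count = 5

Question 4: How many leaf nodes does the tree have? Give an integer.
Leaves (nodes with no children): D, E, H, K

Answer: 4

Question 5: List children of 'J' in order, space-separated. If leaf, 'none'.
Answer: B H C

Derivation:
Node J's children (from adjacency): B, H, C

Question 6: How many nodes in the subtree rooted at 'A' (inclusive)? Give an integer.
Subtree rooted at A contains: A, D, F, K
Count = 4

Answer: 4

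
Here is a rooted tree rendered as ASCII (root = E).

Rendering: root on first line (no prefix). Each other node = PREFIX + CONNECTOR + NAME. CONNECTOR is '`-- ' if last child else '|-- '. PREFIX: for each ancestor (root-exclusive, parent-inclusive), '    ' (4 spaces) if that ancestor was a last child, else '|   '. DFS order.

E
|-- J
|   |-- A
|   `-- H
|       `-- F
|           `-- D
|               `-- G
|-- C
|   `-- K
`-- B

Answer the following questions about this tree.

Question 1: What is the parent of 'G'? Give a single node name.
Answer: D

Derivation:
Scan adjacency: G appears as child of D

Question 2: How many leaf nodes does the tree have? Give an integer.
Answer: 4

Derivation:
Leaves (nodes with no children): A, B, G, K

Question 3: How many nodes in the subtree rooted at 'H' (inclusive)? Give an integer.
Answer: 4

Derivation:
Subtree rooted at H contains: D, F, G, H
Count = 4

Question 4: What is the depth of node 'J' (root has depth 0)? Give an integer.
Answer: 1

Derivation:
Path from root to J: E -> J
Depth = number of edges = 1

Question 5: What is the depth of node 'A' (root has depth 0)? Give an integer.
Answer: 2

Derivation:
Path from root to A: E -> J -> A
Depth = number of edges = 2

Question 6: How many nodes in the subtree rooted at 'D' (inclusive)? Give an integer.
Answer: 2

Derivation:
Subtree rooted at D contains: D, G
Count = 2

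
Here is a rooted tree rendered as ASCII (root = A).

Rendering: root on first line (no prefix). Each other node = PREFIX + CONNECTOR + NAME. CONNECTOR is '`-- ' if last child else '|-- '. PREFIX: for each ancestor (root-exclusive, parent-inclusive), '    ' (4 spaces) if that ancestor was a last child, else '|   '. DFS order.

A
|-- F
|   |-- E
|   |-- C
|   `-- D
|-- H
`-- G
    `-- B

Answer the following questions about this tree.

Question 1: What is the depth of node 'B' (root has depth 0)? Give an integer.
Path from root to B: A -> G -> B
Depth = number of edges = 2

Answer: 2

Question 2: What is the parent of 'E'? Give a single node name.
Answer: F

Derivation:
Scan adjacency: E appears as child of F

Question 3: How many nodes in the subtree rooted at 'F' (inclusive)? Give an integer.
Subtree rooted at F contains: C, D, E, F
Count = 4

Answer: 4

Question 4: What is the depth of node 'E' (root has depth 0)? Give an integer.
Path from root to E: A -> F -> E
Depth = number of edges = 2

Answer: 2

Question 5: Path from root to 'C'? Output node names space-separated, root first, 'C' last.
Answer: A F C

Derivation:
Walk down from root: A -> F -> C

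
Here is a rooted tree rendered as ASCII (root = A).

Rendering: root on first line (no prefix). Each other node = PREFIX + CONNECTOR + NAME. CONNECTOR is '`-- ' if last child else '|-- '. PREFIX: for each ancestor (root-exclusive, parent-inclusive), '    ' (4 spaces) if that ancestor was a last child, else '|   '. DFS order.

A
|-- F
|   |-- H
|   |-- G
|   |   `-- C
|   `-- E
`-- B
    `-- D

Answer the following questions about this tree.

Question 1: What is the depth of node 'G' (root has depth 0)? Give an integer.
Answer: 2

Derivation:
Path from root to G: A -> F -> G
Depth = number of edges = 2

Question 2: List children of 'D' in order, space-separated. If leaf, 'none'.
Answer: none

Derivation:
Node D's children (from adjacency): (leaf)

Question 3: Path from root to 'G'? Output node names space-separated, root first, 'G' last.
Walk down from root: A -> F -> G

Answer: A F G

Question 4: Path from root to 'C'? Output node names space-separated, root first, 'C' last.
Walk down from root: A -> F -> G -> C

Answer: A F G C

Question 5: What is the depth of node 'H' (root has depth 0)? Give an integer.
Path from root to H: A -> F -> H
Depth = number of edges = 2

Answer: 2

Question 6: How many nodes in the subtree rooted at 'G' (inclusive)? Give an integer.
Answer: 2

Derivation:
Subtree rooted at G contains: C, G
Count = 2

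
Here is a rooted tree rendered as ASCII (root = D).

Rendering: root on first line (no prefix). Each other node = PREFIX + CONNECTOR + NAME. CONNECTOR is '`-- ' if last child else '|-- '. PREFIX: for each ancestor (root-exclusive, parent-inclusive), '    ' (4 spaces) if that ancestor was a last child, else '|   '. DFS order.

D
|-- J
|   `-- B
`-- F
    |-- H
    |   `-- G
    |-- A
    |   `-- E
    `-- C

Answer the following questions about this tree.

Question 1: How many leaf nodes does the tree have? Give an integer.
Leaves (nodes with no children): B, C, E, G

Answer: 4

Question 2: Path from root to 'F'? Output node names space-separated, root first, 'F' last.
Walk down from root: D -> F

Answer: D F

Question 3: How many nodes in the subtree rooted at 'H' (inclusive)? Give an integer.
Subtree rooted at H contains: G, H
Count = 2

Answer: 2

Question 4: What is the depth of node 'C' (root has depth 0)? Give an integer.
Path from root to C: D -> F -> C
Depth = number of edges = 2

Answer: 2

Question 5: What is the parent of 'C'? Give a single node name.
Scan adjacency: C appears as child of F

Answer: F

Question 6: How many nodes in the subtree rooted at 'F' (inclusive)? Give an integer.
Subtree rooted at F contains: A, C, E, F, G, H
Count = 6

Answer: 6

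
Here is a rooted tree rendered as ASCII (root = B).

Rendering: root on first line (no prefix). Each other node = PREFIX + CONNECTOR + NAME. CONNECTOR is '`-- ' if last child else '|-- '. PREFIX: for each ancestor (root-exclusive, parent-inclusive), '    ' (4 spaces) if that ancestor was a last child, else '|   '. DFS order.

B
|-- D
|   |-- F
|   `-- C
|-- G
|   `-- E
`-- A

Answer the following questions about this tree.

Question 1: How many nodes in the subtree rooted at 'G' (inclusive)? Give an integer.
Answer: 2

Derivation:
Subtree rooted at G contains: E, G
Count = 2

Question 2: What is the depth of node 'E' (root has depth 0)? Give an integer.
Answer: 2

Derivation:
Path from root to E: B -> G -> E
Depth = number of edges = 2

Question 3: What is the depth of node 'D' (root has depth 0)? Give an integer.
Path from root to D: B -> D
Depth = number of edges = 1

Answer: 1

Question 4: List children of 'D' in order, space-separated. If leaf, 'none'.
Answer: F C

Derivation:
Node D's children (from adjacency): F, C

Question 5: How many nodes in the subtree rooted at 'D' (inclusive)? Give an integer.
Subtree rooted at D contains: C, D, F
Count = 3

Answer: 3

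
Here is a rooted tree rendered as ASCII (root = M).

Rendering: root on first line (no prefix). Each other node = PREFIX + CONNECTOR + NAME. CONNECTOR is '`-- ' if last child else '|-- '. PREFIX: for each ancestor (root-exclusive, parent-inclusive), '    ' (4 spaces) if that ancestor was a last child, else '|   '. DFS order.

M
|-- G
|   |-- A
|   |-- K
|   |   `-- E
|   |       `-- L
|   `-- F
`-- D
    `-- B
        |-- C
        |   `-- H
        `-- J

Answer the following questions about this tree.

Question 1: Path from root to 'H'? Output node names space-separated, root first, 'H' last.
Walk down from root: M -> D -> B -> C -> H

Answer: M D B C H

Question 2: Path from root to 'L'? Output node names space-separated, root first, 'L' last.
Answer: M G K E L

Derivation:
Walk down from root: M -> G -> K -> E -> L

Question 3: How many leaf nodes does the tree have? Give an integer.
Answer: 5

Derivation:
Leaves (nodes with no children): A, F, H, J, L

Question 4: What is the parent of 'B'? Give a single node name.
Scan adjacency: B appears as child of D

Answer: D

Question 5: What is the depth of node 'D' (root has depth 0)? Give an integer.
Answer: 1

Derivation:
Path from root to D: M -> D
Depth = number of edges = 1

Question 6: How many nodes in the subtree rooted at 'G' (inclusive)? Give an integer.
Answer: 6

Derivation:
Subtree rooted at G contains: A, E, F, G, K, L
Count = 6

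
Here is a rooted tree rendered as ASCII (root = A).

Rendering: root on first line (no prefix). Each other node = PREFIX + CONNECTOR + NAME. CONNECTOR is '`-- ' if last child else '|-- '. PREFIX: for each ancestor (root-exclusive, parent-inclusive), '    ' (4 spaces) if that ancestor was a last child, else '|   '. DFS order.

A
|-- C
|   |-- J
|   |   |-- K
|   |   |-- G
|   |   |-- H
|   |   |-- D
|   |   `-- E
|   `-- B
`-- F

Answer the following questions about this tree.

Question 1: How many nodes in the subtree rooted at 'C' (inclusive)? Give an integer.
Answer: 8

Derivation:
Subtree rooted at C contains: B, C, D, E, G, H, J, K
Count = 8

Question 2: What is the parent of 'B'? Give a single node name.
Answer: C

Derivation:
Scan adjacency: B appears as child of C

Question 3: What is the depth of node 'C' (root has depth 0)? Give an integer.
Answer: 1

Derivation:
Path from root to C: A -> C
Depth = number of edges = 1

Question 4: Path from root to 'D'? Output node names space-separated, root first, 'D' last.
Answer: A C J D

Derivation:
Walk down from root: A -> C -> J -> D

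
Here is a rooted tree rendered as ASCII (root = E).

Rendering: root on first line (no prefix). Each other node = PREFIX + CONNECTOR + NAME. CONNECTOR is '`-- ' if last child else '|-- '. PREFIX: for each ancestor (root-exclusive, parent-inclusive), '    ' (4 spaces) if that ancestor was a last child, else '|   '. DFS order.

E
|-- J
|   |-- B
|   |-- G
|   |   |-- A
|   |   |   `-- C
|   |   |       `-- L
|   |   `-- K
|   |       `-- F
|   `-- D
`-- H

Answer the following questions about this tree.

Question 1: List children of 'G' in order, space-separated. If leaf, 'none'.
Answer: A K

Derivation:
Node G's children (from adjacency): A, K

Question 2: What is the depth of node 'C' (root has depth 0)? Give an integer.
Path from root to C: E -> J -> G -> A -> C
Depth = number of edges = 4

Answer: 4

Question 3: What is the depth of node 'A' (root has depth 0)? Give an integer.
Answer: 3

Derivation:
Path from root to A: E -> J -> G -> A
Depth = number of edges = 3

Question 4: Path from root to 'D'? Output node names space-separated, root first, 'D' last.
Answer: E J D

Derivation:
Walk down from root: E -> J -> D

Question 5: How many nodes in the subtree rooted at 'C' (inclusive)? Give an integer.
Answer: 2

Derivation:
Subtree rooted at C contains: C, L
Count = 2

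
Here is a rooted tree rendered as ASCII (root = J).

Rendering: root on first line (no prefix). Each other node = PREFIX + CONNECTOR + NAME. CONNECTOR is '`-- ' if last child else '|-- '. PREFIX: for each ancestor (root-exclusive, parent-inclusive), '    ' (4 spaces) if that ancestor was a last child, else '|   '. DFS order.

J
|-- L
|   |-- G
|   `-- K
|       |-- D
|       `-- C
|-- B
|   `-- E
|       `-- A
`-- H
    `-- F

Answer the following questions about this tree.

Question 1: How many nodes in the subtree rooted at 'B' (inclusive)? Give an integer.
Answer: 3

Derivation:
Subtree rooted at B contains: A, B, E
Count = 3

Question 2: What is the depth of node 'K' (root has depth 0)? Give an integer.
Path from root to K: J -> L -> K
Depth = number of edges = 2

Answer: 2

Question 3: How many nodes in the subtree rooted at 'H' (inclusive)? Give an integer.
Subtree rooted at H contains: F, H
Count = 2

Answer: 2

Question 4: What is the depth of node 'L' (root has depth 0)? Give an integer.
Path from root to L: J -> L
Depth = number of edges = 1

Answer: 1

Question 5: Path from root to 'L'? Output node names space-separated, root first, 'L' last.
Walk down from root: J -> L

Answer: J L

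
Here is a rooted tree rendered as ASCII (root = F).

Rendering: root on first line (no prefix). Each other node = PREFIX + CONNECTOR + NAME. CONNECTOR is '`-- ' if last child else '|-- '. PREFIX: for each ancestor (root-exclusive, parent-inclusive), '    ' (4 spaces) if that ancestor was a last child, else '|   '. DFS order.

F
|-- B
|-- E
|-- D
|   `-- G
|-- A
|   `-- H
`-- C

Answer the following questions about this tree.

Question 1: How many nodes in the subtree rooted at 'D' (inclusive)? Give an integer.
Subtree rooted at D contains: D, G
Count = 2

Answer: 2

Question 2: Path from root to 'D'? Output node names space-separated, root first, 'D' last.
Answer: F D

Derivation:
Walk down from root: F -> D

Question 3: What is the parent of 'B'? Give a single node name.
Scan adjacency: B appears as child of F

Answer: F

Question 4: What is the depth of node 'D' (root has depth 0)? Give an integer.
Answer: 1

Derivation:
Path from root to D: F -> D
Depth = number of edges = 1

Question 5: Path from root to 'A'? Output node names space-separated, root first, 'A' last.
Answer: F A

Derivation:
Walk down from root: F -> A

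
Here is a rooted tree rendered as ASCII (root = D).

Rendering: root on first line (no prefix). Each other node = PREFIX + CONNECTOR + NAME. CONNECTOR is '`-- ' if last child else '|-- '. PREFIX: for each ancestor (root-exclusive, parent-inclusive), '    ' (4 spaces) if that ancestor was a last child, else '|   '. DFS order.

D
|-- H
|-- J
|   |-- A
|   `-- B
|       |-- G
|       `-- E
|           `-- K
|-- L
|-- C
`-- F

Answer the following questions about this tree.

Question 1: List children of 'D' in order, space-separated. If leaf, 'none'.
Answer: H J L C F

Derivation:
Node D's children (from adjacency): H, J, L, C, F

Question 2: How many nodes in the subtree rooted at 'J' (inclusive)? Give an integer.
Answer: 6

Derivation:
Subtree rooted at J contains: A, B, E, G, J, K
Count = 6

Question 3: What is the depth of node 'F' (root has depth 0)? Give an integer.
Path from root to F: D -> F
Depth = number of edges = 1

Answer: 1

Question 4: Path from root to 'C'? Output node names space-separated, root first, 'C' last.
Answer: D C

Derivation:
Walk down from root: D -> C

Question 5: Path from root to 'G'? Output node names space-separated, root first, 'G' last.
Walk down from root: D -> J -> B -> G

Answer: D J B G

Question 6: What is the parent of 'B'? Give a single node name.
Answer: J

Derivation:
Scan adjacency: B appears as child of J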